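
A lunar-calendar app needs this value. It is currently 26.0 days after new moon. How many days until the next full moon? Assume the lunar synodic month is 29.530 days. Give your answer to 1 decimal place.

18.3 days

Full moon is 0.5 of the way through the cycle: age 0.5 × 29.530 = 14.765 d.
This lunation's full moon (14.765 d) has passed, so add one period: 44.295 − 26.0 = 18.295 days.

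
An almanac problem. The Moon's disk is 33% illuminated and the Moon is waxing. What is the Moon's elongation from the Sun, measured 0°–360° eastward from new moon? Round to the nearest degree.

From f = (1 − cos θ)/2: cos θ = 1 − 2×0.33 = 0.340; arccos → 70.1°.
Before full moon the principal value applies: θ = 70.1°.

70°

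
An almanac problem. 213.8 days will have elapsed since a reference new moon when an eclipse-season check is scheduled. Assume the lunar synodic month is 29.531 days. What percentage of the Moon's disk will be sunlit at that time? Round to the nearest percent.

47%

Reduce mod P: 213.8 − 7×29.531 = 7.08 d into the current lunation.
Elongation θ = 360° × 7.08/29.531 ≈ 86.3°.
Illuminated fraction = (1 − cos 86.3°)/2 = (1 − 0.064)/2 ≈ 0.468, so 47%.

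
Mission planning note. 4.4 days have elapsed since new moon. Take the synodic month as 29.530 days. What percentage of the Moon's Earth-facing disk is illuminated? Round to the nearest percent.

Elongation θ = 360° × 4.4/29.530 ≈ 53.6°.
cos 53.6° = 0.593, so f = (1 − 0.593)/2 = 0.204, so 20%.

20%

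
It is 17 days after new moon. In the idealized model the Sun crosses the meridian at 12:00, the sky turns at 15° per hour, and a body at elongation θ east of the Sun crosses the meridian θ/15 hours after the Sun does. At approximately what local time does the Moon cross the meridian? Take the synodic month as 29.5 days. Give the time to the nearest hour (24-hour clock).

02:00

Phase angle: θ = 360°·(17 d)/(29.5 d) = 207.5°.
At 15° of sky rotation per hour, 207.5° corresponds to a 13.83 h lag.
12:00 + 13.83 h ≈ 01:50 → 02:00 to the nearest hour.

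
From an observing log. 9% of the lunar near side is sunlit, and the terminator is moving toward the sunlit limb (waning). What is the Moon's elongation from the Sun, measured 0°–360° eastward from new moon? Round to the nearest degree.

Invert f = (1 − cos θ)/2 to get cos θ = 1 − 2(0.09) = 0.820, hence θ₀ = arccos 0.820 = 34.9°.
Waning ⇒ past full, so θ = 360° − 34.9° = 325.1°.

325°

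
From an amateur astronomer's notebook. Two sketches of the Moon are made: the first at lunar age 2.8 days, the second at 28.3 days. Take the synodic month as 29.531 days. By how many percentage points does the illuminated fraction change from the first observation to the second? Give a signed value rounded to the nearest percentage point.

First observation: θ = 360°·2.8/29.531 = 34.1°, so f = 0.086.
Second observation: θ = 345.0°, f = 0.017.
Δf = 0.017 − 0.086 = -0.069, i.e. -7 pp.

-7 percentage points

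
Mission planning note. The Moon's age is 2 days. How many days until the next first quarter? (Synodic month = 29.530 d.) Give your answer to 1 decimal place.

5.4 days

First quarter is 0.25 of the way through the cycle: age 0.25 × 29.530 = 7.383 d.
So 5.383 days remain (7.383 − 2).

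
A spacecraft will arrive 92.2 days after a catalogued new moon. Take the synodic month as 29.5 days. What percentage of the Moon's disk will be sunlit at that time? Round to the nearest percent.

92.2/29.5 = 3.125 lunations, so 3 complete cycles and 3.70 d into the next.
The Moon has covered 3.70/29.5 of its cycle, so θ ≈ 360° × 3.70/29.5 = 45.2°.
Illuminated fraction = (1 − cos 45.2°)/2 = (1 − 0.705)/2 ≈ 0.147, so 15%.

15%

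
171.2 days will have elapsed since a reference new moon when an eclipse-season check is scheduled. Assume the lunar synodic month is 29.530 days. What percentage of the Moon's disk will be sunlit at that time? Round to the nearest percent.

Reduce mod P: 171.2 − 5×29.530 = 23.55 d into the current lunation.
Elongation θ = 360° × 23.55/29.530 ≈ 287.1°.
cos 287.1° = 0.294, so f = (1 − 0.294)/2 = 0.353, so 35%.

35%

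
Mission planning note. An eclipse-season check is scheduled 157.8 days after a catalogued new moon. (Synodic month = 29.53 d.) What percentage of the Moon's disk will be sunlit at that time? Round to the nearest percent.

157.8 d spans 5 complete synodic months (5 × 29.53 = 147.65 d) plus 10.15 d.
Phase angle: θ = 360°·(10.15 d)/(29.53 d) = 123.7°.
cos 123.7° = (-0.555), so f = (1 − (-0.555))/2 = 0.778, so 78%.

78%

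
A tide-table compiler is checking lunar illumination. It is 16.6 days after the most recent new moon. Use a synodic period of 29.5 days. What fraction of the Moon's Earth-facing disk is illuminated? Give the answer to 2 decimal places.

Elongation θ = 360° × 16.6/29.5 ≈ 202.6°.
cos 202.6° = (-0.923), so f = (1 − (-0.923))/2 = 0.962.

0.96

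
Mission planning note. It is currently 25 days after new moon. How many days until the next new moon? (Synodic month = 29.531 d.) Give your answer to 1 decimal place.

4.5 days

One full lunation from the last new moon is 29.531 d; remaining = 29.531 − 25 = 4.531 d.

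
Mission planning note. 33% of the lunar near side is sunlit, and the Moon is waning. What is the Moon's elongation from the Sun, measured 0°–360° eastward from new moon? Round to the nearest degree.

290°

Invert f = (1 − cos θ)/2 to get cos θ = 1 − 2(0.33) = 0.340, hence θ₀ = arccos 0.340 = 70.1°.
Waning ⇒ past full, so θ = 360° − 70.1° = 289.9°.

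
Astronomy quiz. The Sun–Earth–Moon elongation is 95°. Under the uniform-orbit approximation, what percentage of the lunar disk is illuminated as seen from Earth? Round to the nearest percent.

f = (1 − cos 95°)/2 = (1 − (-0.087))/2 ≈ 0.544, i.e. 54%.

54%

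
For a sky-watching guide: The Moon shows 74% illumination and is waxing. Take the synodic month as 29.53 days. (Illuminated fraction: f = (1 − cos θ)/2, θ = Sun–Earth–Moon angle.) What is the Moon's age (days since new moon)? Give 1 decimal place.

9.7 days

cos θ = 1 − 2f = -0.480, giving a principal value of 118.7°.
The Moon is waxing (0°–180°), so θ = 118.7° directly.
That fraction of the synodic month is 118.7/360 × 29.53 d ≈ 9.74 d.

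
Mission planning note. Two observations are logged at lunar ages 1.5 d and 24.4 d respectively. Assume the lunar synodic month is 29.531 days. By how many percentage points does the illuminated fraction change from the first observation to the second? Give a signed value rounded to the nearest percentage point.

θ₁ = 360° × 1.5/29.531 = 18.3°, f₁ = (1 − cos θ₁)/2 = 0.025.
θ₂ = 360° × 24.4/29.531 = 297.5°, f₂ = (1 − cos θ₂)/2 = 0.270.
Change = f₂ − f₁ = +0.244 → +24 percentage points.

+24 pp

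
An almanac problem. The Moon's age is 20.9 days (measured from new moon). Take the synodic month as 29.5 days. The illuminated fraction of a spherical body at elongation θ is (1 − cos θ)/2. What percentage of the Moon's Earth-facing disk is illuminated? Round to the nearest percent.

Phase angle: θ = 360°·(20.9 d)/(29.5 d) = 255.1°.
cos 255.1° = (-0.258), so f = (1 − (-0.258))/2 = 0.629, so 63%.

63%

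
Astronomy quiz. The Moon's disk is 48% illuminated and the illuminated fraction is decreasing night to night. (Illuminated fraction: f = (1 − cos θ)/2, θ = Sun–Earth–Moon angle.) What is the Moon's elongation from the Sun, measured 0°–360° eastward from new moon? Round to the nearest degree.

cos θ = 1 − 2f = 0.040, giving a principal value of 87.7°.
Since the Moon is past full (waning), take the reflex angle: θ = 360° − 87.7° = 272.3°.

272°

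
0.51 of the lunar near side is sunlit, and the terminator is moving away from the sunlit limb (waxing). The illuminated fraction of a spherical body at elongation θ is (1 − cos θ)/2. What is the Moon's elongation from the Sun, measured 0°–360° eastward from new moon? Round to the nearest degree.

cos θ = 1 − 2f = -0.020, giving a principal value of 91.1°.
The Moon is waxing (0°–180°), so θ = 91.1° directly.

91°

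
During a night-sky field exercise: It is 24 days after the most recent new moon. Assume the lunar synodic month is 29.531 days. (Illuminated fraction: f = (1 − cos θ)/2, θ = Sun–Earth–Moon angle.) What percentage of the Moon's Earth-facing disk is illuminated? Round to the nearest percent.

31%

Phase angle: θ = 360°·(24 d)/(29.531 d) = 292.6°.
cos 292.6° = 0.384, so f = (1 − 0.384)/2 = 0.308, so 31%.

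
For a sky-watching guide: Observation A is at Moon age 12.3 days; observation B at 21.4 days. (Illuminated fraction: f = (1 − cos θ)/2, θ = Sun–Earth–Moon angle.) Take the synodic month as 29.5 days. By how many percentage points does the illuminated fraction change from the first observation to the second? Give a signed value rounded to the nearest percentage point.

-36 pp

First observation: θ = 360°·12.3/29.5 = 150.1°, so f = 0.933.
Second observation: θ = 261.2°, f = 0.577.
Δf = 0.577 − 0.933 = -0.357, i.e. -36 pp.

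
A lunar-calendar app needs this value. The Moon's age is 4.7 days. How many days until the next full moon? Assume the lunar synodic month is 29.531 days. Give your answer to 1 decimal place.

Full moon is 0.5 of the way through the cycle: age 0.5 × 29.531 = 14.765 d.
That is 14.765 − 4.7 = 10.066 days ahead.

10.1 days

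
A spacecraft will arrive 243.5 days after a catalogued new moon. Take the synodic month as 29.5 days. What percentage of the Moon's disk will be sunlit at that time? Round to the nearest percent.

243.5 d spans 8 complete synodic months (8 × 29.5 = 236.00 d) plus 7.50 d.
Elongation θ = 360° × 7.50/29.5 ≈ 91.5°.
With cos θ = (-0.027), the lit fraction is (1 − (-0.027))/2 ≈ 0.513, so 51%.

51%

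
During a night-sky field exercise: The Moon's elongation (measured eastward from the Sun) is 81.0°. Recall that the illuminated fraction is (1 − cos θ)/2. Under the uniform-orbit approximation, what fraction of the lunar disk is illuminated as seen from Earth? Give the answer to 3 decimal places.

f = (1 − cos 81.0°)/2 = (1 − 0.156)/2 ≈ 0.422.

0.422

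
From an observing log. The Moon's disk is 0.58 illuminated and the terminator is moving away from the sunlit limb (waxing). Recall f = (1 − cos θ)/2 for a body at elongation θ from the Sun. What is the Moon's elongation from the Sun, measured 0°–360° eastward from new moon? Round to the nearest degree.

99°

Invert f = (1 − cos θ)/2 to get cos θ = 1 − 2(0.58) = -0.160, hence θ₀ = arccos -0.160 = 99.2°.
Waxing ⇒ before full, so θ = 99.2°.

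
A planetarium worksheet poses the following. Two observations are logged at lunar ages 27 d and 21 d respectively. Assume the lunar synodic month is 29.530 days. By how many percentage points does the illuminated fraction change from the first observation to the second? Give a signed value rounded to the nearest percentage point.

θ₁ = 360° × 27/29.530 = 329.2°, f₁ = (1 − cos θ₁)/2 = 0.071.
θ₂ = 360° × 21/29.530 = 256.0°, f₂ = (1 − cos θ₂)/2 = 0.621.
Change = f₂ − f₁ = +0.550 → +55 percentage points.

+55 pp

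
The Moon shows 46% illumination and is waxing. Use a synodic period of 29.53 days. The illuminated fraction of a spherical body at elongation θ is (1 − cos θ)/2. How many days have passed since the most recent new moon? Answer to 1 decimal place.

7.0 days

From f = (1 − cos θ)/2: cos θ = 1 − 2×0.46 = 0.080; arccos → 85.4°.
The Moon is waxing (0°–180°), so θ = 85.4° directly.
Age = 29.53 × 85.4°/360° ≈ 7.01 days.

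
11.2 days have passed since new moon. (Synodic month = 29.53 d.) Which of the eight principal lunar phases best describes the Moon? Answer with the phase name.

waxing gibbous

At 11.2/29.53 of the cycle, θ ≈ 137° — the waxing gibbous range.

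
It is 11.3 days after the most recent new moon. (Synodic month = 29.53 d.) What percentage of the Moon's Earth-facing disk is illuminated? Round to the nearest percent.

The Moon has covered 11.3/29.53 of its cycle, so θ ≈ 360° × 11.3/29.53 = 137.8°.
With cos θ = (-0.740), the lit fraction is (1 − (-0.740))/2 ≈ 0.870, so 87%.

87%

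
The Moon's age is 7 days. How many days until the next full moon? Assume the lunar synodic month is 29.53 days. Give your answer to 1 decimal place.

7.8 days

Full moon occurs at elongation 180°, i.e. at age 29.53 × 180/360 = 14.765 d.
That is 14.765 − 7 = 7.765 days ahead.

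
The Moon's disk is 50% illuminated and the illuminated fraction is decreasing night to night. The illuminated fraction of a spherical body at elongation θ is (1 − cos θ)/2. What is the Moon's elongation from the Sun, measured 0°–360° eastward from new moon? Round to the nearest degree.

cos θ = 1 − 2f = 0.000, giving a principal value of 90.0°.
Since the Moon is past full (waning), take the reflex angle: θ = 360° − 90.0° = 270.0°.

270°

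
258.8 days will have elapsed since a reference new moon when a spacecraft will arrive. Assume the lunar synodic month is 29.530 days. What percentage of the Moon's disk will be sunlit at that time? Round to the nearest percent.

258.8/29.530 = 8.764 lunations, so 8 complete cycles and 22.56 d into the next.
Elongation θ = 360° × 22.56/29.530 ≈ 275.0°.
Illuminated fraction = (1 − cos 275.0°)/2 = (1 − 0.088)/2 ≈ 0.456, so 46%.

46%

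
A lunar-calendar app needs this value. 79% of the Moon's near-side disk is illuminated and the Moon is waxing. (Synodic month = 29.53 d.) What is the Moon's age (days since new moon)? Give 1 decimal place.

10.3 days

cos θ = 1 − 2f = -0.580, giving a principal value of 125.5°.
The Moon is waxing (0°–180°), so θ = 125.5° directly.
That fraction of the synodic month is 125.5/360 × 29.53 d ≈ 10.29 d.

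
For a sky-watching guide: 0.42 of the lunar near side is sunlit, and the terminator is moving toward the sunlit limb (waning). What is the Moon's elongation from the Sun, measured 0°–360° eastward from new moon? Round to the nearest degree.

279°

Invert f = (1 − cos θ)/2 to get cos θ = 1 − 2(0.42) = 0.160, hence θ₀ = arccos 0.160 = 80.8°.
A waning Moon lies in 180°–360°, so θ = 360° − 80.8° = 279.2°.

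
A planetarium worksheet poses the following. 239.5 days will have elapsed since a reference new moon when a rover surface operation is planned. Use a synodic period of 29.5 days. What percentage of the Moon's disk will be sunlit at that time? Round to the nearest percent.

13%

239.5 d spans 8 complete synodic months (8 × 29.5 = 236.00 d) plus 3.50 d.
Phase angle: θ = 360°·(3.50 d)/(29.5 d) = 42.7°.
cos 42.7° = 0.735, so f = (1 − 0.735)/2 = 0.133, so 13%.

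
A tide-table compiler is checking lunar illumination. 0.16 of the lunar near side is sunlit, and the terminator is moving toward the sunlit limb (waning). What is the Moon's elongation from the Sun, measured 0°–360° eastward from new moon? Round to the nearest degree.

313°

cos θ = 1 − 2f = 0.680, giving a principal value of 47.2°.
A waning Moon lies in 180°–360°, so θ = 360° − 47.2° = 312.8°.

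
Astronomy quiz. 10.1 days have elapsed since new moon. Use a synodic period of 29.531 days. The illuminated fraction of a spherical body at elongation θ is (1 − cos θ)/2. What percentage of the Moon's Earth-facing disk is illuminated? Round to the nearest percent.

77%

Phase angle: θ = 360°·(10.1 d)/(29.531 d) = 123.1°.
With cos θ = (-0.546), the lit fraction is (1 − (-0.546))/2 ≈ 0.773, so 77%.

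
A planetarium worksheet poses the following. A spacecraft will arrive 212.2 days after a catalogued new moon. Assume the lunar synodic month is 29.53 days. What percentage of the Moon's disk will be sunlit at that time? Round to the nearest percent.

30%

Reduce mod P: 212.2 − 7×29.53 = 5.49 d into the current lunation.
Elongation θ = 360° × 5.49/29.53 ≈ 66.9°.
cos 66.9° = 0.392, so f = (1 − 0.392)/2 = 0.304, so 30%.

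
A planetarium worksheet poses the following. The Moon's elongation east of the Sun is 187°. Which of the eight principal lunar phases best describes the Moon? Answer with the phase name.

full moon

The full moon sector spans roughly 158°–202°; 187° falls inside it.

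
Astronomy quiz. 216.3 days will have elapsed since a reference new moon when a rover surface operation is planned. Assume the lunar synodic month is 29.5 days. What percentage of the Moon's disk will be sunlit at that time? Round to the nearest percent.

75%

216.3/29.5 = 7.332 lunations, so 7 complete cycles and 9.80 d into the next.
Elongation θ = 360° × 9.80/29.5 ≈ 119.6°.
Illuminated fraction = (1 − cos 119.6°)/2 = (1 − (-0.494))/2 ≈ 0.747, so 75%.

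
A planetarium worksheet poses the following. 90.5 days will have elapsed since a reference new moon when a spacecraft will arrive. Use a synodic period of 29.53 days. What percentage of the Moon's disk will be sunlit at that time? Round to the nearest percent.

4%

90.5/29.53 = 3.065 lunations, so 3 complete cycles and 1.91 d into the next.
Phase angle: θ = 360°·(1.91 d)/(29.53 d) = 23.3°.
Illuminated fraction = (1 − cos 23.3°)/2 = (1 − 0.919)/2 ≈ 0.041, so 4%.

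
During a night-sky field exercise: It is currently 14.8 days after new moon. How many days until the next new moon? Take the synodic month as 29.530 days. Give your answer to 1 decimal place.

14.7 days

The next new moon completes the synodic month: 29.530 − 14.8 = 14.730 days.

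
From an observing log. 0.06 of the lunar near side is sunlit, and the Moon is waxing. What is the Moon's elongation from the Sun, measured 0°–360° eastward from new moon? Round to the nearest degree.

Invert f = (1 − cos θ)/2 to get cos θ = 1 − 2(0.06) = 0.880, hence θ₀ = arccos 0.880 = 28.4°.
Before full moon the principal value applies: θ = 28.4°.

28°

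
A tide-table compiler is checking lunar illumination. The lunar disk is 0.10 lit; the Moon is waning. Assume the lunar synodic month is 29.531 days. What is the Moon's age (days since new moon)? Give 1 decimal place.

26.5 days

Invert f = (1 − cos θ)/2 to get cos θ = 1 − 2(0.10) = 0.800, hence θ₀ = arccos 0.800 = 36.9°.
Since the Moon is past full (waning), take the reflex angle: θ = 360° − 36.9° = 323.1°.
That fraction of the synodic month is 323.1/360 × 29.531 d ≈ 26.51 d.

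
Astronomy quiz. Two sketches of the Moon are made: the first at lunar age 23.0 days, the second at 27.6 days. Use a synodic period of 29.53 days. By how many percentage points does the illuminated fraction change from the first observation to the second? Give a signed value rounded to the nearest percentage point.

-37 percentage points

θ₁ = 360° × 23.0/29.53 = 280.4°, f₁ = (1 − cos θ₁)/2 = 0.410.
θ₂ = 360° × 27.6/29.53 = 336.5°, f₂ = (1 − cos θ₂)/2 = 0.042.
Change = f₂ − f₁ = -0.368 → -37 percentage points.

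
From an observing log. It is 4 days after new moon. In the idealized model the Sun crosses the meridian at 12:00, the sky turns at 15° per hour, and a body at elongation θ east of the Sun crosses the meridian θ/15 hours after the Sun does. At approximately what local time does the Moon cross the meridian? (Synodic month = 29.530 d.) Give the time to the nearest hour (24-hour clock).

Phase angle: θ = 360°·(4 d)/(29.530 d) = 48.8°.
Delay after the Sun = 48.8° / (15°/h) ≈ 3.25 h.
12:00 + 3.25 h ≈ 15:15 → 15:00 to the nearest hour.

15:00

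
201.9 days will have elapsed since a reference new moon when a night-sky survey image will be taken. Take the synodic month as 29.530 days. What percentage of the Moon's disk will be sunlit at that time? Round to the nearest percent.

24%

201.9 d spans 6 complete synodic months (6 × 29.530 = 177.18 d) plus 24.72 d.
Elongation θ = 360° × 24.72/29.530 ≈ 301.4°.
Illuminated fraction = (1 − cos 301.4°)/2 = (1 − 0.520)/2 ≈ 0.240, so 24%.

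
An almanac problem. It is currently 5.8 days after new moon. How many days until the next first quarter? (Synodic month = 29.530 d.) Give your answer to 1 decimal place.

First quarter is 0.25 of the way through the cycle: age 0.25 × 29.530 = 7.383 d.
That is 7.383 − 5.8 = 1.583 days ahead.

1.6 days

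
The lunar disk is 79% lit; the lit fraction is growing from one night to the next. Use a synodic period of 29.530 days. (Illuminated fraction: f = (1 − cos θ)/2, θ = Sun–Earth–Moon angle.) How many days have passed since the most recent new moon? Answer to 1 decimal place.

10.3 days

cos θ = 1 − 2f = -0.580, giving a principal value of 125.5°.
Before full moon the principal value applies: θ = 125.5°.
That fraction of the synodic month is 125.5/360 × 29.530 d ≈ 10.29 d.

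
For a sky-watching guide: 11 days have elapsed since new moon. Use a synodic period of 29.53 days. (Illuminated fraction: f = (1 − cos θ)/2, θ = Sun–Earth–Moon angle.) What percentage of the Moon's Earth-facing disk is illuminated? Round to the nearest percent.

85%

Phase angle: θ = 360°·(11 d)/(29.53 d) = 134.1°.
With cos θ = (-0.696), the lit fraction is (1 − (-0.696))/2 ≈ 0.848, so 85%.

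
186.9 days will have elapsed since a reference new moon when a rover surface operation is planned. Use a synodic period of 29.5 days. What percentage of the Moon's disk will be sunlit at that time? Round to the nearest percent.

Reduce mod P: 186.9 − 6×29.5 = 9.90 d into the current lunation.
Phase angle: θ = 360°·(9.90 d)/(29.5 d) = 120.8°.
With cos θ = (-0.512), the lit fraction is (1 − (-0.512))/2 ≈ 0.756, so 76%.

76%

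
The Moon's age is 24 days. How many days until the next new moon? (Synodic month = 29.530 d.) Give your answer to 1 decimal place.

One full lunation from the last new moon is 29.530 d; remaining = 29.530 − 24 = 5.530 d.

5.5 days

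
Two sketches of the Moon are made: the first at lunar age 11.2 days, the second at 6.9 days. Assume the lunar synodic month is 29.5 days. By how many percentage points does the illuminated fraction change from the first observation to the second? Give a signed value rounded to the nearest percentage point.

-41 pp

First observation: θ = 360°·11.2/29.5 = 136.7°, so f = 0.864.
Second observation: θ = 84.2°, f = 0.450.
Δf = 0.450 − 0.864 = -0.414, i.e. -41 pp.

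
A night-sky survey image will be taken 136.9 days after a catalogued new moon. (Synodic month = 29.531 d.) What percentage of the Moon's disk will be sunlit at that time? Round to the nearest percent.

83%

136.9 d spans 4 complete synodic months (4 × 29.531 = 118.12 d) plus 18.78 d.
Elongation θ = 360° × 18.78/29.531 ≈ 228.9°.
Illuminated fraction = (1 − cos 228.9°)/2 = (1 − (-0.658))/2 ≈ 0.829, so 83%.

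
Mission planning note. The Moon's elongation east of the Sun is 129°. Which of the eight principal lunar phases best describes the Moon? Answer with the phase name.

129° lies in the waxing gibbous sector of the 8-phase cycle.

waxing gibbous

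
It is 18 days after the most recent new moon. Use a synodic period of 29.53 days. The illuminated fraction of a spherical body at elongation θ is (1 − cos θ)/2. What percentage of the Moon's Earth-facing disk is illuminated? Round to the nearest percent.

The Moon has covered 18/29.53 of its cycle, so θ ≈ 360° × 18/29.53 = 219.4°.
cos 219.4° = (-0.772), so f = (1 − (-0.772))/2 = 0.886, so 89%.

89%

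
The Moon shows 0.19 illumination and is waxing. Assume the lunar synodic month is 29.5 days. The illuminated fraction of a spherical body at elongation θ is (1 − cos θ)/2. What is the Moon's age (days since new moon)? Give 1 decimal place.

From f = (1 − cos θ)/2: cos θ = 1 − 2×0.19 = 0.620; arccos → 51.7°.
Before full moon the principal value applies: θ = 51.7°.
Age = 29.5 × 51.7°/360° ≈ 4.24 days.

4.2 days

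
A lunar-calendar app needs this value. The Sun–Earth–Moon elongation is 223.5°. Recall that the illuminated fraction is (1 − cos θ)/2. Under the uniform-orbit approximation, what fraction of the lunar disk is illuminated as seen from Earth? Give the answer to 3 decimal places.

f = (1 − cos 223.5°)/2 = (1 − (-0.725))/2 ≈ 0.863.

0.863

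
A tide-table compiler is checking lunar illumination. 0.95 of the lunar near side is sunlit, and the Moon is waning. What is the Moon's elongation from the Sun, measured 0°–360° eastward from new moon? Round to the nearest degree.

From f = (1 − cos θ)/2: cos θ = 1 − 2×0.95 = -0.900; arccos → 154.2°.
Waning ⇒ past full, so θ = 360° − 154.2° = 205.8°.

206°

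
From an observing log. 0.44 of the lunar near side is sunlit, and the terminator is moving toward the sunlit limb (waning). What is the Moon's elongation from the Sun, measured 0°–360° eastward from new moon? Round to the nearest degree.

Invert f = (1 − cos θ)/2 to get cos θ = 1 − 2(0.44) = 0.120, hence θ₀ = arccos 0.120 = 83.1°.
Since the Moon is past full (waning), take the reflex angle: θ = 360° − 83.1° = 276.9°.

277°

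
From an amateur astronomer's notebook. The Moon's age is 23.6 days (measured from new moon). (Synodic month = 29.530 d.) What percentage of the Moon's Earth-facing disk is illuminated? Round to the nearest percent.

35%

Phase angle: θ = 360°·(23.6 d)/(29.530 d) = 287.7°.
Illuminated fraction = (1 − cos 287.7°)/2 = (1 − 0.304)/2 ≈ 0.348, so 35%.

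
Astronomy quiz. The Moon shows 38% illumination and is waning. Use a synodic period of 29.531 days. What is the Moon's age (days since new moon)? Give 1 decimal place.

23.3 days

Invert f = (1 − cos θ)/2 to get cos θ = 1 − 2(0.38) = 0.240, hence θ₀ = arccos 0.240 = 76.1°.
A waning Moon lies in 180°–360°, so θ = 360° − 76.1° = 283.9°.
At 360°/29.531 d per day, 283.9° corresponds to 23.29 days.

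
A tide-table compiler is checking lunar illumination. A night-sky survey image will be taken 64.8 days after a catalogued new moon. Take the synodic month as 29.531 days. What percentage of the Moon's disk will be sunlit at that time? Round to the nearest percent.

33%

64.8 d spans 2 complete synodic months (2 × 29.531 = 59.06 d) plus 5.74 d.
Elongation θ = 360° × 5.74/29.531 ≈ 69.9°.
cos 69.9° = 0.343, so f = (1 − 0.343)/2 = 0.329, so 33%.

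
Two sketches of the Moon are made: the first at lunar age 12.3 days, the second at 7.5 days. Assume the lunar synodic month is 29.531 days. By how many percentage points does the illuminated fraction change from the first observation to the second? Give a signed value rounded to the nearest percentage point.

-42 pp

θ₁ = 360° × 12.3/29.531 = 149.9°, f₁ = (1 − cos θ₁)/2 = 0.933.
θ₂ = 360° × 7.5/29.531 = 91.4°, f₂ = (1 − cos θ₂)/2 = 0.512.
Change = f₂ − f₁ = -0.420 → -42 percentage points.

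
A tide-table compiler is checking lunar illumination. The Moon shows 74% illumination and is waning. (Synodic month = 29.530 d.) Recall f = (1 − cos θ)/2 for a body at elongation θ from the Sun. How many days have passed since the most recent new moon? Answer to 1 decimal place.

19.8 days

Invert f = (1 − cos θ)/2 to get cos θ = 1 − 2(0.74) = -0.480, hence θ₀ = arccos -0.480 = 118.7°.
Since the Moon is past full (waning), take the reflex angle: θ = 360° − 118.7° = 241.3°.
Age = 29.530 × 241.3°/360° ≈ 19.79 days.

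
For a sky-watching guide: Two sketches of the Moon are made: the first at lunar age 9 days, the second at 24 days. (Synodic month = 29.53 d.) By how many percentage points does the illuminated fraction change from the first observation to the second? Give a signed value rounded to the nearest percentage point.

θ₁ = 360° × 9/29.53 = 109.7°, f₁ = (1 − cos θ₁)/2 = 0.669.
θ₂ = 360° × 24/29.53 = 292.6°, f₂ = (1 − cos θ₂)/2 = 0.308.
Change = f₂ − f₁ = -0.361 → -36 percentage points.

-36 pp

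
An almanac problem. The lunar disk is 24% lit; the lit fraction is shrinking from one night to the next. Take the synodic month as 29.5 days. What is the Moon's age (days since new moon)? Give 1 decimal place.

Invert f = (1 − cos θ)/2 to get cos θ = 1 − 2(0.24) = 0.520, hence θ₀ = arccos 0.520 = 58.7°.
A waning Moon lies in 180°–360°, so θ = 360° − 58.7° = 301.3°.
That fraction of the synodic month is 301.3/360 × 29.5 d ≈ 24.69 d.

24.7 days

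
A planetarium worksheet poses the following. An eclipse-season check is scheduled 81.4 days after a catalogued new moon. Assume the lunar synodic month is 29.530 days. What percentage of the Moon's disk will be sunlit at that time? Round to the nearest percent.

48%

Reduce mod P: 81.4 − 2×29.530 = 22.34 d into the current lunation.
Elongation θ = 360° × 22.34/29.530 ≈ 272.3°.
cos 272.3° = 0.041, so f = (1 − 0.041)/2 = 0.480, so 48%.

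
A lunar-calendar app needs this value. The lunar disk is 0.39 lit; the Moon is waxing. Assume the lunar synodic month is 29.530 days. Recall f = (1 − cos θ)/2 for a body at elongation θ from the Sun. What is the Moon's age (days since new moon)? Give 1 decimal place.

6.3 days

From f = (1 − cos θ)/2: cos θ = 1 − 2×0.39 = 0.220; arccos → 77.3°.
Before full moon the principal value applies: θ = 77.3°.
That fraction of the synodic month is 77.3/360 × 29.530 d ≈ 6.34 d.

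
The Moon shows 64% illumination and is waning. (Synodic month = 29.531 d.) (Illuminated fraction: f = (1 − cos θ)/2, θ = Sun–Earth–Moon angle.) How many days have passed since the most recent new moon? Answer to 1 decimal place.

20.8 days

From f = (1 − cos θ)/2: cos θ = 1 − 2×0.64 = -0.280; arccos → 106.3°.
Since the Moon is past full (waning), take the reflex angle: θ = 360° − 106.3° = 253.7°.
That fraction of the synodic month is 253.7/360 × 29.531 d ≈ 20.81 d.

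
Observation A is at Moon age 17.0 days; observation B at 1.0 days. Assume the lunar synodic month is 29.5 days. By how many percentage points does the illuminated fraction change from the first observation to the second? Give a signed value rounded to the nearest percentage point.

-93 pp

First observation: θ = 360°·17.0/29.5 = 207.5°, so f = 0.944.
Second observation: θ = 12.2°, f = 0.011.
Δf = 0.011 − 0.944 = -0.932, i.e. -93 pp.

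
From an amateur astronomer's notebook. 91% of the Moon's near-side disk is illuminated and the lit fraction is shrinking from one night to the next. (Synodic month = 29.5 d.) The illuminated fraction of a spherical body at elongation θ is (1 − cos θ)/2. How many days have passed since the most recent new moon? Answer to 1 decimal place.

From f = (1 − cos θ)/2: cos θ = 1 − 2×0.91 = -0.820; arccos → 145.1°.
A waning Moon lies in 180°–360°, so θ = 360° − 145.1° = 214.9°.
At 360°/29.5 d per day, 214.9° corresponds to 17.61 days.

17.6 days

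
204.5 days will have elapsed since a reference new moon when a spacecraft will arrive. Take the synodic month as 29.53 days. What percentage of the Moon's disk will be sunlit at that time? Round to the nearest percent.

Reduce mod P: 204.5 − 6×29.53 = 27.32 d into the current lunation.
Elongation θ = 360° × 27.32/29.53 ≈ 333.1°.
Illuminated fraction = (1 − cos 333.1°)/2 = (1 − 0.891)/2 ≈ 0.054, so 5%.

5%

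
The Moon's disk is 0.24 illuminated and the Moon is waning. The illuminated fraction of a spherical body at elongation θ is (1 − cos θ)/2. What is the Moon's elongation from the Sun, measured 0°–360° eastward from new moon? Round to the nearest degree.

cos θ = 1 − 2f = 0.520, giving a principal value of 58.7°.
A waning Moon lies in 180°–360°, so θ = 360° − 58.7° = 301.3°.

301°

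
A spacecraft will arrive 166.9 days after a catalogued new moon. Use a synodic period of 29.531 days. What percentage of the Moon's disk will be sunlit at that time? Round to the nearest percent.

Reduce mod P: 166.9 − 5×29.531 = 19.25 d into the current lunation.
The Moon has covered 19.25/29.531 of its cycle, so θ ≈ 360° × 19.25/29.531 = 234.6°.
Illuminated fraction = (1 − cos 234.6°)/2 = (1 − (-0.579))/2 ≈ 0.790, so 79%.

79%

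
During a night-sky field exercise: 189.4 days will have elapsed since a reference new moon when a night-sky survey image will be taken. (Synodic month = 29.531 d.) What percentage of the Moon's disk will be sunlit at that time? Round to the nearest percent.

93%

189.4/29.531 = 6.414 lunations, so 6 complete cycles and 12.21 d into the next.
Elongation θ = 360° × 12.21/29.531 ≈ 148.9°.
With cos θ = (-0.856), the lit fraction is (1 − (-0.856))/2 ≈ 0.928, so 93%.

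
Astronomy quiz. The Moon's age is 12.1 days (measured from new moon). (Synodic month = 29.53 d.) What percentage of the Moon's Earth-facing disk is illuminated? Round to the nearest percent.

Phase angle: θ = 360°·(12.1 d)/(29.53 d) = 147.5°.
cos 147.5° = (-0.843), so f = (1 − (-0.843))/2 = 0.922, so 92%.

92%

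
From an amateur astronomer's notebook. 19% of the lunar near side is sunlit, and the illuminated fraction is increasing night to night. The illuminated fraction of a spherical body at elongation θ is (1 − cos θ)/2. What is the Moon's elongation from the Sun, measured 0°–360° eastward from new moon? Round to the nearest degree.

52°

Invert f = (1 − cos θ)/2 to get cos θ = 1 − 2(0.19) = 0.620, hence θ₀ = arccos 0.620 = 51.7°.
The Moon is waxing (0°–180°), so θ = 51.7° directly.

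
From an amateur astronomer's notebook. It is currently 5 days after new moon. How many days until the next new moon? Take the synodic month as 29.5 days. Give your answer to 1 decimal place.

The next new moon completes the synodic month: 29.5 − 5 = 24.500 days.

24.5 days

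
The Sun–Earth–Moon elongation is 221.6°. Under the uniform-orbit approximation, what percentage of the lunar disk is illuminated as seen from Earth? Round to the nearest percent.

Half-versine of 221.6°: (1 − (-0.748))/2 = 0.874, i.e. 87%.

87%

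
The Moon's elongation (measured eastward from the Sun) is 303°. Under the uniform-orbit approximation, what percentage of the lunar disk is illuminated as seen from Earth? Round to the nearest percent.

23%

cos 303° = 0.545, so f = (1 − 0.545)/2 = 0.228, i.e. 23%.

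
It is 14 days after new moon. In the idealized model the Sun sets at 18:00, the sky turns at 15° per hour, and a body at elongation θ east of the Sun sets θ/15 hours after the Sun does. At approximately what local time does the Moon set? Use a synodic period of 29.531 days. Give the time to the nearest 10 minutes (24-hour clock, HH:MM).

05:20

Elongation θ = 360° × 14/29.531 ≈ 170.7°.
At 15° of sky rotation per hour, 170.7° corresponds to a 11.38 h lag.
18:00 + 11.378 h ≈ 05:23 → 05:20 to the nearest ten minutes.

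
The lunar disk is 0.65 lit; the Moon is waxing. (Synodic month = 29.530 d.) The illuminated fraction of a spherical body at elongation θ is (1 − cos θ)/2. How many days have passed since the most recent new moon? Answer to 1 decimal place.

8.8 days

Invert f = (1 − cos θ)/2 to get cos θ = 1 − 2(0.65) = -0.300, hence θ₀ = arccos -0.300 = 107.5°.
Before full moon the principal value applies: θ = 107.5°.
At 360°/29.530 d per day, 107.5° corresponds to 8.81 days.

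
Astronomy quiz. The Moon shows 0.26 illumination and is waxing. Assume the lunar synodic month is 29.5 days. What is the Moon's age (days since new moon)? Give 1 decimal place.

5.0 days

cos θ = 1 − 2f = 0.480, giving a principal value of 61.3°.
Waxing ⇒ before full, so θ = 61.3°.
At 360°/29.5 d per day, 61.3° corresponds to 5.02 days.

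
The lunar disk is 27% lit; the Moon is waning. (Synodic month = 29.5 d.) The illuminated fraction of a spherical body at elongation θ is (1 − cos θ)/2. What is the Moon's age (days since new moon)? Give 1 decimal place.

cos θ = 1 − 2f = 0.460, giving a principal value of 62.6°.
Since the Moon is past full (waning), take the reflex angle: θ = 360° − 62.6° = 297.4°.
At 360°/29.5 d per day, 297.4° corresponds to 24.37 days.

24.4 days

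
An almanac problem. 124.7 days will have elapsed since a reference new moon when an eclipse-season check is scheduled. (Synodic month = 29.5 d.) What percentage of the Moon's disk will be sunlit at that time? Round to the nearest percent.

Reduce mod P: 124.7 − 4×29.5 = 6.70 d into the current lunation.
Phase angle: θ = 360°·(6.70 d)/(29.5 d) = 81.8°.
cos 81.8° = 0.143, so f = (1 − 0.143)/2 = 0.428, so 43%.

43%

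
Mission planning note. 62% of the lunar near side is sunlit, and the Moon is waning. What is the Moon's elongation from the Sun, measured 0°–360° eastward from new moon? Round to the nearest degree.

256°

Invert f = (1 − cos θ)/2 to get cos θ = 1 − 2(0.62) = -0.240, hence θ₀ = arccos -0.240 = 103.9°.
Waning ⇒ past full, so θ = 360° − 103.9° = 256.1°.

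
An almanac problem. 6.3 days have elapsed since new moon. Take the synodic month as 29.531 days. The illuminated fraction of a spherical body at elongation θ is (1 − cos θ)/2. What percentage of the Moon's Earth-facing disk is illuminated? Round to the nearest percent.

39%

Phase angle: θ = 360°·(6.3 d)/(29.531 d) = 76.8°.
With cos θ = 0.228, the lit fraction is (1 − 0.228)/2 ≈ 0.386, so 39%.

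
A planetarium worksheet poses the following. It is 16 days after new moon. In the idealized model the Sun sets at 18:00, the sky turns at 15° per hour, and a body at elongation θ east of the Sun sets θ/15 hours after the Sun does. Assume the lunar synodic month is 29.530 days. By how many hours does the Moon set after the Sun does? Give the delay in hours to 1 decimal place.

Phase angle: θ = 360°·(16 d)/(29.530 d) = 195.1°.
At 15° of sky rotation per hour, 195.1° corresponds to a 13.00 h lag.
So the Moon sets 13.00 h after the Sun.

13.0 h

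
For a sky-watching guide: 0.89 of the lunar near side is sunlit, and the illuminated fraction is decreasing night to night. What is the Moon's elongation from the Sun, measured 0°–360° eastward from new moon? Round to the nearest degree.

From f = (1 − cos θ)/2: cos θ = 1 − 2×0.89 = -0.780; arccos → 141.3°.
A waning Moon lies in 180°–360°, so θ = 360° − 141.3° = 218.7°.

219°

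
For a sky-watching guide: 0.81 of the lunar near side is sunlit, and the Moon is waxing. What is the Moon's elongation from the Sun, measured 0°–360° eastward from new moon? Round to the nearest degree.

128°

Invert f = (1 − cos θ)/2 to get cos θ = 1 − 2(0.81) = -0.620, hence θ₀ = arccos -0.620 = 128.3°.
Before full moon the principal value applies: θ = 128.3°.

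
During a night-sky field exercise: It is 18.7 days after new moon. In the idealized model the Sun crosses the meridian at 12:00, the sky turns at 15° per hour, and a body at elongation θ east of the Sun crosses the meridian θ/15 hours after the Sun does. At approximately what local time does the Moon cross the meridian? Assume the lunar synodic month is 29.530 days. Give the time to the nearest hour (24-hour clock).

03:00

The Moon has covered 18.7/29.530 of its cycle, so θ ≈ 360° × 18.7/29.530 = 228.0°.
At 15° of sky rotation per hour, 228.0° corresponds to a 15.20 h lag.
12:00 + 15.20 h ≈ 03:12 → 03:00 to the nearest hour.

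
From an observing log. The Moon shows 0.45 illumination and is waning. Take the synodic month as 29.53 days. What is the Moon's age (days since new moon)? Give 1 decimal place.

cos θ = 1 − 2f = 0.100, giving a principal value of 84.3°.
A waning Moon lies in 180°–360°, so θ = 360° − 84.3° = 275.7°.
Age = 29.53 × 275.7°/360° ≈ 22.62 days.

22.6 days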